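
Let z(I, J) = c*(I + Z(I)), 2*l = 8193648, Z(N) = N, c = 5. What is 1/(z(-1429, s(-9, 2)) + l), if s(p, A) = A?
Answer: 1/4082534 ≈ 2.4495e-7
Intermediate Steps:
l = 4096824 (l = (½)*8193648 = 4096824)
z(I, J) = 10*I (z(I, J) = 5*(I + I) = 5*(2*I) = 10*I)
1/(z(-1429, s(-9, 2)) + l) = 1/(10*(-1429) + 4096824) = 1/(-14290 + 4096824) = 1/4082534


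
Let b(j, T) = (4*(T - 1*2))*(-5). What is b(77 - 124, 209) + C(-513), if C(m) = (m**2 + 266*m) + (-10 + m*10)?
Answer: 117431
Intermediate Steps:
b(j, T) = 40 - 20*T (b(j, T) = (4*(T - 2))*(-5) = (4*(-2 + T))*(-5) = (-8 + 4*T)*(-5) = 40 - 20*T)
C(m) = -10 + m**2 + 276*m (C(m) = (m**2 + 266*m) + (-10 + 10*m) = -10 + m**2 + 276*m)
b(77 - 124, 209) + C(-513) = (40 - 20*209) + (-10 + (-513)**2 + 276*(-513)) = (40 - 4180) + (-10 + 263169 - 141588) = -4140 + 121571 = 117431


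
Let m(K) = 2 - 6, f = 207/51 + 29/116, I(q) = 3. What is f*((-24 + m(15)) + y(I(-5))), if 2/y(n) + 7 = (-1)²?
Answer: -1465/12 ≈ -122.08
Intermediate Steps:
f = 293/68 (f = 207*(1/51) + 29*(1/116) = 69/17 + ¼ = 293/68 ≈ 4.3088)
y(n) = -⅓ (y(n) = 2/(-7 + (-1)²) = 2/(-7 + 1) = 2/(-6) = 2*(-⅙) = -⅓)
m(K) = -4
f*((-24 + m(15)) + y(I(-5))) = 293*((-24 - 4) - ⅓)/68 = 293*(-28 - ⅓)/68 = (293/68)*(-85/3) = -1465/12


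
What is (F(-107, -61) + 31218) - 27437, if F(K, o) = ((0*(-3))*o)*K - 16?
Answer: 3765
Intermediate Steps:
F(K, o) = -16 (F(K, o) = (0*o)*K - 16 = 0*K - 16 = 0 - 16 = -16)
(F(-107, -61) + 31218) - 27437 = (-16 + 31218) - 27437 = 31202 - 27437 = 3765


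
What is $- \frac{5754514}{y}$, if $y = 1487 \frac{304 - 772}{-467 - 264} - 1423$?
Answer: $\frac{4206549734}{344297} \approx 12218.0$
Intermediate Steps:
$y = - \frac{344297}{731}$ ($y = 1487 \left(- \frac{468}{-731}\right) - 1423 = 1487 \left(\left(-468\right) \left(- \frac{1}{731}\right)\right) - 1423 = 1487 \cdot \frac{468}{731} - 1423 = \frac{695916}{731} - 1423 = - \frac{344297}{731} \approx -470.99$)
$- \frac{5754514}{y} = - \frac{5754514}{- \frac{344297}{731}} = \left(-5754514\right) \left(- \frac{731}{344297}\right) = \frac{4206549734}{344297}$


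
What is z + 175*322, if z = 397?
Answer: 56747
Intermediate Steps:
z + 175*322 = 397 + 175*322 = 397 + 56350 = 56747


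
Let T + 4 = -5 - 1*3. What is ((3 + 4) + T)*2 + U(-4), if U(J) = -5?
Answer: -15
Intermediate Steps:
T = -12 (T = -4 + (-5 - 1*3) = -4 + (-5 - 3) = -4 - 8 = -12)
((3 + 4) + T)*2 + U(-4) = ((3 + 4) - 12)*2 - 5 = (7 - 12)*2 - 5 = -5*2 - 5 = -10 - 5 = -15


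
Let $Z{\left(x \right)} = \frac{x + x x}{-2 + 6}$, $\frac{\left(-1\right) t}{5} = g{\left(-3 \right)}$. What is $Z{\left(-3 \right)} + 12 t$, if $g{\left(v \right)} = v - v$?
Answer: $\frac{3}{2} \approx 1.5$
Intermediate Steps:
$g{\left(v \right)} = 0$
$t = 0$ ($t = \left(-5\right) 0 = 0$)
$Z{\left(x \right)} = \frac{x}{4} + \frac{x^{2}}{4}$ ($Z{\left(x \right)} = \frac{x + x^{2}}{4} = \left(x + x^{2}\right) \frac{1}{4} = \frac{x}{4} + \frac{x^{2}}{4}$)
$Z{\left(-3 \right)} + 12 t = \frac{1}{4} \left(-3\right) \left(1 - 3\right) + 12 \cdot 0 = \frac{1}{4} \left(-3\right) \left(-2\right) + 0 = \frac{3}{2} + 0 = \frac{3}{2}$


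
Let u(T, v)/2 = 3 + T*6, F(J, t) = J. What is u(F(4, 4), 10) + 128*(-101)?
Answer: -12874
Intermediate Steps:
u(T, v) = 6 + 12*T (u(T, v) = 2*(3 + T*6) = 2*(3 + 6*T) = 6 + 12*T)
u(F(4, 4), 10) + 128*(-101) = (6 + 12*4) + 128*(-101) = (6 + 48) - 12928 = 54 - 12928 = -12874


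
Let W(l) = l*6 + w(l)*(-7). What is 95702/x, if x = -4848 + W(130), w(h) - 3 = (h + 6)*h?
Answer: -95702/127849 ≈ -0.74856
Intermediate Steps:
w(h) = 3 + h*(6 + h) (w(h) = 3 + (h + 6)*h = 3 + (6 + h)*h = 3 + h*(6 + h))
W(l) = -21 - 36*l - 7*l² (W(l) = l*6 + (3 + l² + 6*l)*(-7) = 6*l + (-21 - 42*l - 7*l²) = -21 - 36*l - 7*l²)
x = -127849 (x = -4848 + (-21 - 36*130 - 7*130²) = -4848 + (-21 - 4680 - 7*16900) = -4848 + (-21 - 4680 - 118300) = -4848 - 123001 = -127849)
95702/x = 95702/(-127849) = 95702*(-1/127849) = -95702/127849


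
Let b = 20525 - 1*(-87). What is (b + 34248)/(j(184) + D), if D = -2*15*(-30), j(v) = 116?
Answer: 13715/254 ≈ 53.996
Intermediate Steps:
b = 20612 (b = 20525 + 87 = 20612)
D = 900 (D = -30*(-30) = 900)
(b + 34248)/(j(184) + D) = (20612 + 34248)/(116 + 900) = 54860/1016 = 54860*(1/1016) = 13715/254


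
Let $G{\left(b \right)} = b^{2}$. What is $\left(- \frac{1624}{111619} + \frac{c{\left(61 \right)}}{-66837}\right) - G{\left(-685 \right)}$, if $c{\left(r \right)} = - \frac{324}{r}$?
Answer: $- \frac{71177841257797229}{151692341761} \approx -4.6923 \cdot 10^{5}$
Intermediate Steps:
$\left(- \frac{1624}{111619} + \frac{c{\left(61 \right)}}{-66837}\right) - G{\left(-685 \right)} = \left(- \frac{1624}{111619} + \frac{\left(-324\right) \frac{1}{61}}{-66837}\right) - \left(-685\right)^{2} = \left(\left(-1624\right) \frac{1}{111619} + \left(-324\right) \frac{1}{61} \left(- \frac{1}{66837}\right)\right) - 469225 = \left(- \frac{1624}{111619} - - \frac{108}{1359019}\right) - 469225 = \left(- \frac{1624}{111619} + \frac{108}{1359019}\right) - 469225 = - \frac{2194992004}{151692341761} - 469225 = - \frac{71177841257797229}{151692341761}$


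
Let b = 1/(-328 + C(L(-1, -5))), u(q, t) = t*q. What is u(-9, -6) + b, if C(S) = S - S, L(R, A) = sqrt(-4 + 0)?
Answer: 17711/328 ≈ 53.997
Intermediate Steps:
L(R, A) = 2*I (L(R, A) = sqrt(-4) = 2*I)
C(S) = 0
u(q, t) = q*t
b = -1/328 (b = 1/(-328 + 0) = 1/(-328) = -1/328 ≈ -0.0030488)
u(-9, -6) + b = -9*(-6) - 1/328 = 54 - 1/328 = 17711/328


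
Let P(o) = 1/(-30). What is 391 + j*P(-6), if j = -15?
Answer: 783/2 ≈ 391.50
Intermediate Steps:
P(o) = -1/30
391 + j*P(-6) = 391 - 15*(-1/30) = 391 + 1/2 = 783/2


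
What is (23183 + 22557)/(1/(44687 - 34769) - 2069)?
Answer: -453649320/20520341 ≈ -22.107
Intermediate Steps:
(23183 + 22557)/(1/(44687 - 34769) - 2069) = 45740/(1/9918 - 2069) = 45740/(-20520341/9918) = 45740*(-9918/20520341) = -453649320/20520341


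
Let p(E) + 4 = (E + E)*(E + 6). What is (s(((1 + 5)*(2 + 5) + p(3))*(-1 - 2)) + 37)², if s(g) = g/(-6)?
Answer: 6889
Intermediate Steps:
p(E) = -4 + 2*E*(6 + E) (p(E) = -4 + (E + E)*(E + 6) = -4 + (2*E)*(6 + E) = -4 + 2*E*(6 + E))
s(g) = -g/6 (s(g) = g*(-⅙) = -g/6)
(s(((1 + 5)*(2 + 5) + p(3))*(-1 - 2)) + 37)² = (-((1 + 5)*(2 + 5) + (-4 + 2*3² + 12*3))*(-1 - 2)/6 + 37)² = (-(6*7 + (-4 + 2*9 + 36))*(-3)/6 + 37)² = (-(42 + (-4 + 18 + 36))*(-3)/6 + 37)² = (-(42 + 50)*(-3)/6 + 37)² = (-46*(-3)/3 + 37)² = (-⅙*(-276) + 37)² = (46 + 37)² = 83² = 6889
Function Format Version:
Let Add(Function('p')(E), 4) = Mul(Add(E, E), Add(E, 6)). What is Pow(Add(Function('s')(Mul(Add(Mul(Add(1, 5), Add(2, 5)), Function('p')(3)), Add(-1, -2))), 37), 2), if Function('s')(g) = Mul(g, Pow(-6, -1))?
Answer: 6889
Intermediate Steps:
Function('p')(E) = Add(-4, Mul(2, E, Add(6, E))) (Function('p')(E) = Add(-4, Mul(Add(E, E), Add(E, 6))) = Add(-4, Mul(Mul(2, E), Add(6, E))) = Add(-4, Mul(2, E, Add(6, E))))
Function('s')(g) = Mul(Rational(-1, 6), g) (Function('s')(g) = Mul(g, Rational(-1, 6)) = Mul(Rational(-1, 6), g))
Pow(Add(Function('s')(Mul(Add(Mul(Add(1, 5), Add(2, 5)), Function('p')(3)), Add(-1, -2))), 37), 2) = Pow(Add(Mul(Rational(-1, 6), Mul(Add(Mul(Add(1, 5), Add(2, 5)), Add(-4, Mul(2, Pow(3, 2)), Mul(12, 3))), Add(-1, -2))), 37), 2) = Pow(Add(Mul(Rational(-1, 6), Mul(Add(Mul(6, 7), Add(-4, Mul(2, 9), 36)), -3)), 37), 2) = Pow(Add(Mul(Rational(-1, 6), Mul(Add(42, Add(-4, 18, 36)), -3)), 37), 2) = Pow(Add(Mul(Rational(-1, 6), Mul(Add(42, 50), -3)), 37), 2) = Pow(Add(Mul(Rational(-1, 6), Mul(92, -3)), 37), 2) = Pow(Add(Mul(Rational(-1, 6), -276), 37), 2) = Pow(Add(46, 37), 2) = Pow(83, 2) = 6889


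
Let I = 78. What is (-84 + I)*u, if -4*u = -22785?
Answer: -68355/2 ≈ -34178.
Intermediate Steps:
u = 22785/4 (u = -1/4*(-22785) = 22785/4 ≈ 5696.3)
(-84 + I)*u = (-84 + 78)*(22785/4) = -6*22785/4 = -68355/2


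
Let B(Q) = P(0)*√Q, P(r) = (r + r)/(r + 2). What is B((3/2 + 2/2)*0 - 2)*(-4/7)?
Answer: 0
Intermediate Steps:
P(r) = 2*r/(2 + r) (P(r) = (2*r)/(2 + r) = 2*r/(2 + r))
B(Q) = 0 (B(Q) = (2*0/(2 + 0))*√Q = (2*0/2)*√Q = (2*0*(½))*√Q = 0*√Q = 0)
B((3/2 + 2/2)*0 - 2)*(-4/7) = 0*(-4/7) = 0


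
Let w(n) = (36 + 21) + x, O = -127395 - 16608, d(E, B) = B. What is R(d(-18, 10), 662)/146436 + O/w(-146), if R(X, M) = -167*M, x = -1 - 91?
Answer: 10541676959/2562630 ≈ 4113.6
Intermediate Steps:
x = -92
O = -144003
w(n) = -35 (w(n) = (36 + 21) - 92 = 57 - 92 = -35)
R(d(-18, 10), 662)/146436 + O/w(-146) = -167*662/146436 - 144003/(-35) = -110554*1/146436 - 144003*(-1/35) = -55277/73218 + 144003/35 = 10541676959/2562630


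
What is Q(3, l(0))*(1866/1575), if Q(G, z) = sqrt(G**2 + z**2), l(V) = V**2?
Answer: 622/175 ≈ 3.5543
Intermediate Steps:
Q(3, l(0))*(1866/1575) = sqrt(3**2 + (0**2)**2)*(1866/1575) = sqrt(9 + 0**2)*(1866*(1/1575)) = sqrt(9 + 0)*(622/525) = sqrt(9)*(622/525) = 3*(622/525) = 622/175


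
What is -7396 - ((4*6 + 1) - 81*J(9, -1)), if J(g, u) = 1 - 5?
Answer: -7745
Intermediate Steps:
J(g, u) = -4
-7396 - ((4*6 + 1) - 81*J(9, -1)) = -7396 - ((4*6 + 1) - 81*(-4)) = -7396 - ((24 + 1) + 324) = -7396 - (25 + 324) = -7396 - 1*349 = -7396 - 349 = -7745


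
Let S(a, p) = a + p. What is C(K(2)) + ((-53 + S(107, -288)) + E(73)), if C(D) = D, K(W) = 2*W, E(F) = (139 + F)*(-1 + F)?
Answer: 15034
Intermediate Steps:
E(F) = (-1 + F)*(139 + F)
C(K(2)) + ((-53 + S(107, -288)) + E(73)) = 2*2 + ((-53 + (107 - 288)) + (-139 + 73² + 138*73)) = 4 + ((-53 - 181) + (-139 + 5329 + 10074)) = 4 + (-234 + 15264) = 4 + 15030 = 15034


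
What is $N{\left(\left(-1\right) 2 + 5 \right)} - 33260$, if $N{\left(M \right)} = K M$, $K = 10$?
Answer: $-33230$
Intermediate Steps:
$N{\left(M \right)} = 10 M$
$N{\left(\left(-1\right) 2 + 5 \right)} - 33260 = 10 \left(\left(-1\right) 2 + 5\right) - 33260 = 10 \left(-2 + 5\right) - 33260 = 10 \cdot 3 - 33260 = 30 - 33260 = -33230$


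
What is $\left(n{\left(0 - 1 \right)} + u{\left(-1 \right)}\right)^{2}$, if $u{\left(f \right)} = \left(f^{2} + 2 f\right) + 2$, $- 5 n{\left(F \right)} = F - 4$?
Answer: $4$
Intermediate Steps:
$n{\left(F \right)} = \frac{4}{5} - \frac{F}{5}$ ($n{\left(F \right)} = - \frac{F - 4}{5} = - \frac{-4 + F}{5} = \frac{4}{5} - \frac{F}{5}$)
$u{\left(f \right)} = 2 + f^{2} + 2 f$
$\left(n{\left(0 - 1 \right)} + u{\left(-1 \right)}\right)^{2} = \left(\left(\frac{4}{5} - \frac{0 - 1}{5}\right) + \left(2 + \left(-1\right)^{2} + 2 \left(-1\right)\right)\right)^{2} = \left(\left(\frac{4}{5} - \frac{0 - 1}{5}\right) + \left(2 + 1 - 2\right)\right)^{2} = \left(\left(\frac{4}{5} - - \frac{1}{5}\right) + 1\right)^{2} = \left(\left(\frac{4}{5} + \frac{1}{5}\right) + 1\right)^{2} = \left(1 + 1\right)^{2} = 2^{2} = 4$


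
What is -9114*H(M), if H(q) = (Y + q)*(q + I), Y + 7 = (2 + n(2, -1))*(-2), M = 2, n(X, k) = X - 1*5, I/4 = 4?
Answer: 492156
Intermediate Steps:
I = 16 (I = 4*4 = 16)
n(X, k) = -5 + X (n(X, k) = X - 5 = -5 + X)
Y = -5 (Y = -7 + (2 + (-5 + 2))*(-2) = -7 + (2 - 3)*(-2) = -7 - 1*(-2) = -7 + 2 = -5)
H(q) = (-5 + q)*(16 + q) (H(q) = (-5 + q)*(q + 16) = (-5 + q)*(16 + q))
-9114*H(M) = -9114*(-80 + 2² + 11*2) = -9114*(-80 + 4 + 22) = -9114*(-54) = 492156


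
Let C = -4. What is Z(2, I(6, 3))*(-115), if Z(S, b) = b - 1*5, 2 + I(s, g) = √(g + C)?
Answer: 805 - 115*I ≈ 805.0 - 115.0*I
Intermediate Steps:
I(s, g) = -2 + √(-4 + g) (I(s, g) = -2 + √(g - 4) = -2 + √(-4 + g))
Z(S, b) = -5 + b (Z(S, b) = b - 5 = -5 + b)
Z(2, I(6, 3))*(-115) = (-5 + (-2 + √(-4 + 3)))*(-115) = (-5 + (-2 + √(-1)))*(-115) = (-5 + (-2 + I))*(-115) = (-7 + I)*(-115) = 805 - 115*I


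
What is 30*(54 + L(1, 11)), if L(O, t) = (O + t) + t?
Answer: 2310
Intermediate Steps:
L(O, t) = O + 2*t
30*(54 + L(1, 11)) = 30*(54 + (1 + 2*11)) = 30*(54 + (1 + 22)) = 30*(54 + 23) = 30*77 = 2310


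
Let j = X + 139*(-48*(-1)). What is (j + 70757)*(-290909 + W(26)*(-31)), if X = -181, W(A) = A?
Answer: -22534400320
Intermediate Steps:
j = 6491 (j = -181 + 139*(-48*(-1)) = -181 + 139*48 = -181 + 6672 = 6491)
(j + 70757)*(-290909 + W(26)*(-31)) = (6491 + 70757)*(-290909 + 26*(-31)) = 77248*(-290909 - 806) = 77248*(-291715) = -22534400320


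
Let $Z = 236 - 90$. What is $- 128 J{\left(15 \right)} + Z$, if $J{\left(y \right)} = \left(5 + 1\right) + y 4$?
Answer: $-8302$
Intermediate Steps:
$Z = 146$
$J{\left(y \right)} = 6 + 4 y$
$- 128 J{\left(15 \right)} + Z = - 128 \left(6 + 4 \cdot 15\right) + 146 = - 128 \left(6 + 60\right) + 146 = \left(-128\right) 66 + 146 = -8448 + 146 = -8302$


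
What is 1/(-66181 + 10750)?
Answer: -1/55431 ≈ -1.8040e-5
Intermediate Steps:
1/(-66181 + 10750) = 1/(-55431) = -1/55431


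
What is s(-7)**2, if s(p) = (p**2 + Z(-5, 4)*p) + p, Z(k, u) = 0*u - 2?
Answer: 3136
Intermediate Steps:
Z(k, u) = -2 (Z(k, u) = 0 - 2 = -2)
s(p) = p**2 - p (s(p) = (p**2 - 2*p) + p = p**2 - p)
s(-7)**2 = (-7*(-1 - 7))**2 = (-7*(-8))**2 = 56**2 = 3136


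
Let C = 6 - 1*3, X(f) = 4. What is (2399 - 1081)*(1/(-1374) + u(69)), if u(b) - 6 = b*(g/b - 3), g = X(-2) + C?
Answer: -175661063/687 ≈ -2.5569e+5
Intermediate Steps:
C = 3 (C = 6 - 3 = 3)
g = 7 (g = 4 + 3 = 7)
u(b) = 6 + b*(-3 + 7/b) (u(b) = 6 + b*(7/b - 3) = 6 + b*(-3 + 7/b))
(2399 - 1081)*(1/(-1374) + u(69)) = (2399 - 1081)*(1/(-1374) + (13 - 3*69)) = 1318*(-1/1374 + (13 - 207)) = 1318*(-1/1374 - 194) = 1318*(-266557/1374) = -175661063/687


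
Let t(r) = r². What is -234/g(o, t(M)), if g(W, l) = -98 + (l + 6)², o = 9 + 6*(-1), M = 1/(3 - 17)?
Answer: 8989344/2379439 ≈ 3.7779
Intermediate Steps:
M = -1/14 (M = 1/(-14) = -1/14 ≈ -0.071429)
o = 3 (o = 9 - 6 = 3)
g(W, l) = -98 + (6 + l)²
-234/g(o, t(M)) = -234/(-98 + (6 + (-1/14)²)²) = -234/(-98 + (6 + 1/196)²) = -234/(-98 + (1177/196)²) = -234/(-98 + 1385329/38416) = -234/(-2379439/38416) = -234*(-38416/2379439) = 8989344/2379439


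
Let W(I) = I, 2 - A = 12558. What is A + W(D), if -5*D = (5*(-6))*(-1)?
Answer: -12562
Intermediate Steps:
A = -12556 (A = 2 - 1*12558 = 2 - 12558 = -12556)
D = -6 (D = -5*(-6)*(-1)/5 = -(-6)*(-1) = -⅕*30 = -6)
A + W(D) = -12556 - 6 = -12562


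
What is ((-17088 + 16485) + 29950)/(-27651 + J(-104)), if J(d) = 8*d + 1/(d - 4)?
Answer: -3169476/3076165 ≈ -1.0303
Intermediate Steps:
J(d) = 1/(-4 + d) + 8*d (J(d) = 8*d + 1/(-4 + d) = 1/(-4 + d) + 8*d)
((-17088 + 16485) + 29950)/(-27651 + J(-104)) = ((-17088 + 16485) + 29950)/(-27651 + (1 - 32*(-104) + 8*(-104)²)/(-4 - 104)) = (-603 + 29950)/(-27651 + (1 + 3328 + 8*10816)/(-108)) = 29347/(-27651 - (1 + 3328 + 86528)/108) = 29347/(-27651 - 1/108*89857) = 29347/(-27651 - 89857/108) = 29347/(-3076165/108) = 29347*(-108/3076165) = -3169476/3076165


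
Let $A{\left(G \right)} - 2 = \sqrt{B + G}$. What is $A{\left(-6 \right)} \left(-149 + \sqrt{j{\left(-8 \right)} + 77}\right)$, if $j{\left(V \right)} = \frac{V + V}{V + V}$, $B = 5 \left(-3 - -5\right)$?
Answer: $-596 + 4 \sqrt{78} \approx -560.67$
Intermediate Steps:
$B = 10$ ($B = 5 \left(-3 + 5\right) = 5 \cdot 2 = 10$)
$A{\left(G \right)} = 2 + \sqrt{10 + G}$
$j{\left(V \right)} = 1$ ($j{\left(V \right)} = \frac{2 V}{2 V} = 2 V \frac{1}{2 V} = 1$)
$A{\left(-6 \right)} \left(-149 + \sqrt{j{\left(-8 \right)} + 77}\right) = \left(2 + \sqrt{10 - 6}\right) \left(-149 + \sqrt{1 + 77}\right) = \left(2 + \sqrt{4}\right) \left(-149 + \sqrt{78}\right) = \left(2 + 2\right) \left(-149 + \sqrt{78}\right) = 4 \left(-149 + \sqrt{78}\right) = -596 + 4 \sqrt{78}$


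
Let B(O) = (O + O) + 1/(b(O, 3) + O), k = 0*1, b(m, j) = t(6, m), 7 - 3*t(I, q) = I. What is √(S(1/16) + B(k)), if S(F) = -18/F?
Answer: I*√285 ≈ 16.882*I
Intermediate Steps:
t(I, q) = 7/3 - I/3
b(m, j) = ⅓ (b(m, j) = 7/3 - ⅓*6 = 7/3 - 2 = ⅓)
k = 0
B(O) = 1/(⅓ + O) + 2*O (B(O) = (O + O) + 1/(⅓ + O) = 2*O + 1/(⅓ + O) = 1/(⅓ + O) + 2*O)
√(S(1/16) + B(k)) = √(-18/(1/16) + (3 + 2*0 + 6*0²)/(1 + 3*0)) = √(-18/1/16 + (3 + 0 + 6*0)/(1 + 0)) = √(-18*16 + (3 + 0 + 0)/1) = √(-288 + 1*3) = √(-288 + 3) = √(-285) = I*√285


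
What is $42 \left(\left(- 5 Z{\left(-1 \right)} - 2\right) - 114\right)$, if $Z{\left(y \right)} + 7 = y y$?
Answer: $-3612$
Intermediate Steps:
$Z{\left(y \right)} = -7 + y^{2}$ ($Z{\left(y \right)} = -7 + y y = -7 + y^{2}$)
$42 \left(\left(- 5 Z{\left(-1 \right)} - 2\right) - 114\right) = 42 \left(\left(- 5 \left(-7 + \left(-1\right)^{2}\right) - 2\right) - 114\right) = 42 \left(\left(- 5 \left(-7 + 1\right) - 2\right) - 114\right) = 42 \left(\left(\left(-5\right) \left(-6\right) - 2\right) - 114\right) = 42 \left(\left(30 - 2\right) - 114\right) = 42 \left(28 - 114\right) = 42 \left(-86\right) = -3612$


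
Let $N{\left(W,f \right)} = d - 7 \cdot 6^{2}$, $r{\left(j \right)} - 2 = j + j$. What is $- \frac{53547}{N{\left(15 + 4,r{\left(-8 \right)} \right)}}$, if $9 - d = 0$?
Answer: $\frac{17849}{81} \approx 220.36$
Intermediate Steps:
$d = 9$ ($d = 9 - 0 = 9 + 0 = 9$)
$r{\left(j \right)} = 2 + 2 j$ ($r{\left(j \right)} = 2 + \left(j + j\right) = 2 + 2 j$)
$N{\left(W,f \right)} = -243$ ($N{\left(W,f \right)} = 9 - 7 \cdot 6^{2} = 9 - 252 = -243$)
$- \frac{53547}{N{\left(15 + 4,r{\left(-8 \right)} \right)}} = - \frac{53547}{-243} = \left(-53547\right) \left(- \frac{1}{243}\right) = \frac{17849}{81}$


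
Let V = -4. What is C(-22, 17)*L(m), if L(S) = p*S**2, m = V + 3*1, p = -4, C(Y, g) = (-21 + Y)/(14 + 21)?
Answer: 172/35 ≈ 4.9143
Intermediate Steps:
C(Y, g) = -3/5 + Y/35 (C(Y, g) = (-21 + Y)/35 = (-21 + Y)*(1/35) = -3/5 + Y/35)
m = -1 (m = -4 + 3*1 = -4 + 3 = -1)
L(S) = -4*S**2
C(-22, 17)*L(m) = (-3/5 + (1/35)*(-22))*(-4*(-1)**2) = (-3/5 - 22/35)*(-4*1) = -43/35*(-4) = 172/35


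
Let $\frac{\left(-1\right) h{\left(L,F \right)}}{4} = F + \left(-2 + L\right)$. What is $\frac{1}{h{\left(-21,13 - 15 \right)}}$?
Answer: $\frac{1}{100} \approx 0.01$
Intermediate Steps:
$h{\left(L,F \right)} = 8 - 4 F - 4 L$ ($h{\left(L,F \right)} = - 4 \left(F + \left(-2 + L\right)\right) = - 4 \left(-2 + F + L\right) = 8 - 4 F - 4 L$)
$\frac{1}{h{\left(-21,13 - 15 \right)}} = \frac{1}{8 - 4 \left(13 - 15\right) - -84} = \frac{1}{8 - 4 \left(13 - 15\right) + 84} = \frac{1}{8 - -8 + 84} = \frac{1}{8 + 8 + 84} = \frac{1}{100}$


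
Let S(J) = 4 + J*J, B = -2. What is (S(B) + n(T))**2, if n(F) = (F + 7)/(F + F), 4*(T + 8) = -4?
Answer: 5329/81 ≈ 65.790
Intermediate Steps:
T = -9 (T = -8 + (1/4)*(-4) = -8 - 1 = -9)
n(F) = (7 + F)/(2*F) (n(F) = (7 + F)/((2*F)) = (7 + F)*(1/(2*F)) = (7 + F)/(2*F))
S(J) = 4 + J**2
(S(B) + n(T))**2 = ((4 + (-2)**2) + (1/2)*(7 - 9)/(-9))**2 = ((4 + 4) + (1/2)*(-1/9)*(-2))**2 = (8 + 1/9)**2 = (73/9)**2 = 5329/81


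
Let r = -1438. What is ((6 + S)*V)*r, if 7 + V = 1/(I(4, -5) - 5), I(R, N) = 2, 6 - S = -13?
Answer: 790900/3 ≈ 2.6363e+5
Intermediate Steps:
S = 19 (S = 6 - 1*(-13) = 6 + 13 = 19)
V = -22/3 (V = -7 + 1/(2 - 5) = -7 + 1/(-3) = -7 - ⅓ = -22/3 ≈ -7.3333)
((6 + S)*V)*r = ((6 + 19)*(-22/3))*(-1438) = (25*(-22/3))*(-1438) = -550/3*(-1438) = 790900/3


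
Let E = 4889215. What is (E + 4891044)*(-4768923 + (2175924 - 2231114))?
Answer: -47181074585267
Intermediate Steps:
(E + 4891044)*(-4768923 + (2175924 - 2231114)) = (4889215 + 4891044)*(-4768923 + (2175924 - 2231114)) = 9780259*(-4768923 - 55190) = 9780259*(-4824113) = -47181074585267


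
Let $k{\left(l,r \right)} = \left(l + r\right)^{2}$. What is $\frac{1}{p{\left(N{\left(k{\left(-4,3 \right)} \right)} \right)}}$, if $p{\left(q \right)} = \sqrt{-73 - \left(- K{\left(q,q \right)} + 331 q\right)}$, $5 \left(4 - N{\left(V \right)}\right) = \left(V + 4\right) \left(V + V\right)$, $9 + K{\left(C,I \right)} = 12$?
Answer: $- \frac{i \sqrt{183}}{366} \approx - 0.036961 i$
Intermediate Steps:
$K{\left(C,I \right)} = 3$ ($K{\left(C,I \right)} = -9 + 12 = 3$)
$N{\left(V \right)} = 4 - \frac{2 V \left(4 + V\right)}{5}$ ($N{\left(V \right)} = 4 - \frac{\left(V + 4\right) \left(V + V\right)}{5} = 4 - \frac{\left(4 + V\right) 2 V}{5} = 4 - \frac{2 V \left(4 + V\right)}{5}$)
$p{\left(q \right)} = \sqrt{-70 - 331 q}$ ($p{\left(q \right)} = \sqrt{-73 - \left(-3 + 331 q\right)} = \sqrt{-70 - 331 q}$)
$\frac{1}{p{\left(N{\left(k{\left(-4,3 \right)} \right)} \right)}} = \frac{1}{\sqrt{-70 - 331 \left(4 - \frac{8 \left(-4 + 3\right)^{2}}{5} - \frac{2 \left(\left(-4 + 3\right)^{2}\right)^{2}}{5}\right)}} = \frac{1}{\sqrt{-70 - 331 \left(4 - \frac{8 \left(-1\right)^{2}}{5} - \frac{2 \left(\left(-1\right)^{2}\right)^{2}}{5}\right)}} = \frac{1}{\sqrt{-70 - 331 \left(4 - \frac{8}{5} - \frac{2 \cdot 1^{2}}{5}\right)}} = \frac{1}{\sqrt{-70 - 331 \left(4 - \frac{8}{5} - \frac{2}{5}\right)}} = \frac{1}{\sqrt{-70 - 662}} = \frac{1}{\sqrt{-732}} = \frac{1}{2 i \sqrt{183}} = - \frac{i \sqrt{183}}{366}$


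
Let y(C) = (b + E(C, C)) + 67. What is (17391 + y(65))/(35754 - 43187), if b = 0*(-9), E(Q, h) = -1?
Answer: -17457/7433 ≈ -2.3486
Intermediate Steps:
b = 0
y(C) = 66 (y(C) = (0 - 1) + 67 = -1 + 67 = 66)
(17391 + y(65))/(35754 - 43187) = (17391 + 66)/(35754 - 43187) = 17457/(-7433) = 17457*(-1/7433) = -17457/7433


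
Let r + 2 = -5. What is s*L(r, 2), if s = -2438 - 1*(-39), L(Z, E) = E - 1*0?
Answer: -4798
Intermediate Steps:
r = -7 (r = -2 - 5 = -7)
L(Z, E) = E (L(Z, E) = E + 0 = E)
s = -2399 (s = -2438 + 39 = -2399)
s*L(r, 2) = -2399*2 = -4798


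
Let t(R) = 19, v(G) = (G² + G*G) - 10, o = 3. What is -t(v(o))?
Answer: -19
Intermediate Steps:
v(G) = -10 + 2*G² (v(G) = (G² + G²) - 10 = 2*G² - 10 = -10 + 2*G²)
-t(v(o)) = -1*19 = -19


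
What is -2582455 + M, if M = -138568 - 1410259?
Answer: -4131282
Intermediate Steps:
M = -1548827
-2582455 + M = -2582455 - 1548827 = -4131282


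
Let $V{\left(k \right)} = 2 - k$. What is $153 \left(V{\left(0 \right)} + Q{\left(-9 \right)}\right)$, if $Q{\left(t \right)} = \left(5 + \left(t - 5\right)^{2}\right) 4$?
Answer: $123318$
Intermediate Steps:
$Q{\left(t \right)} = 20 + 4 \left(-5 + t\right)^{2}$ ($Q{\left(t \right)} = \left(5 + \left(-5 + t\right)^{2}\right) 4 = 20 + 4 \left(-5 + t\right)^{2}$)
$153 \left(V{\left(0 \right)} + Q{\left(-9 \right)}\right) = 153 \left(\left(2 - 0\right) + \left(20 + 4 \left(-5 - 9\right)^{2}\right)\right) = 153 \left(\left(2 + 0\right) + \left(20 + 4 \left(-14\right)^{2}\right)\right) = 153 \left(2 + \left(20 + 4 \cdot 196\right)\right) = 153 \left(2 + \left(20 + 784\right)\right) = 153 \left(2 + 804\right) = 153 \cdot 806 = 123318$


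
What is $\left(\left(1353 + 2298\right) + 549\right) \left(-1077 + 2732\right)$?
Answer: $6951000$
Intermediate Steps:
$\left(\left(1353 + 2298\right) + 549\right) \left(-1077 + 2732\right) = \left(3651 + 549\right) 1655 = 4200 \cdot 1655 = 6951000$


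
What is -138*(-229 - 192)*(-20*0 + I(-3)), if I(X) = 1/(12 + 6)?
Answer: 9683/3 ≈ 3227.7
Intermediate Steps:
I(X) = 1/18
-138*(-229 - 192)*(-20*0 + I(-3)) = -138*(-229 - 192)*(-20*0 + 1/18) = -(-58098)*(0 + 1/18) = -(-58098)/18 = -138*(-421/18) = 9683/3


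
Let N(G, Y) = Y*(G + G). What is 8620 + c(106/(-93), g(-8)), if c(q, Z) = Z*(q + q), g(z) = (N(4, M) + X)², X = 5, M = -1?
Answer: 266584/31 ≈ 8599.5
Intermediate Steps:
N(G, Y) = 2*G*Y (N(G, Y) = Y*(2*G) = 2*G*Y)
g(z) = 9 (g(z) = (2*4*(-1) + 5)² = (-8 + 5)² = (-3)² = 9)
c(q, Z) = 2*Z*q (c(q, Z) = Z*(2*q) = 2*Z*q)
8620 + c(106/(-93), g(-8)) = 8620 + 2*9*(106/(-93)) = 8620 + 2*9*(106*(-1/93)) = 8620 + 2*9*(-106/93) = 8620 - 636/31 = 266584/31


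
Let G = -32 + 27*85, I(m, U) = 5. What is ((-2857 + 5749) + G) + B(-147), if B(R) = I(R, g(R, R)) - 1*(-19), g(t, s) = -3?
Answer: 5179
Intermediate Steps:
B(R) = 24 (B(R) = 5 - 1*(-19) = 5 + 19 = 24)
G = 2263 (G = -32 + 2295 = 2263)
((-2857 + 5749) + G) + B(-147) = ((-2857 + 5749) + 2263) + 24 = (2892 + 2263) + 24 = 5155 + 24 = 5179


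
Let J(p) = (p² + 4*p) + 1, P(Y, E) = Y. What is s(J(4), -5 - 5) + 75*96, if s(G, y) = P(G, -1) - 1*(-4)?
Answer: 7237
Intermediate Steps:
J(p) = 1 + p² + 4*p
s(G, y) = 4 + G (s(G, y) = G - 1*(-4) = G + 4 = 4 + G)
s(J(4), -5 - 5) + 75*96 = (4 + (1 + 4² + 4*4)) + 75*96 = (4 + (1 + 16 + 16)) + 7200 = (4 + 33) + 7200 = 37 + 7200 = 7237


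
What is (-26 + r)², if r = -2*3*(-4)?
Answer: 4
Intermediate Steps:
r = 24 (r = -6*(-4) = 24)
(-26 + r)² = (-26 + 24)² = (-2)² = 4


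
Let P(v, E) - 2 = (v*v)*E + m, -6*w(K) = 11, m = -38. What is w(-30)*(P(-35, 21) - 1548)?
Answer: -88517/2 ≈ -44259.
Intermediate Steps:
w(K) = -11/6 (w(K) = -⅙*11 = -11/6)
P(v, E) = -36 + E*v² (P(v, E) = 2 + ((v*v)*E - 38) = 2 + (v²*E - 38) = 2 + (E*v² - 38) = 2 + (-38 + E*v²) = -36 + E*v²)
w(-30)*(P(-35, 21) - 1548) = -11*((-36 + 21*(-35)²) - 1548)/6 = -11*((-36 + 21*1225) - 1548)/6 = -11*((-36 + 25725) - 1548)/6 = -11*(25689 - 1548)/6 = -11/6*24141 = -88517/2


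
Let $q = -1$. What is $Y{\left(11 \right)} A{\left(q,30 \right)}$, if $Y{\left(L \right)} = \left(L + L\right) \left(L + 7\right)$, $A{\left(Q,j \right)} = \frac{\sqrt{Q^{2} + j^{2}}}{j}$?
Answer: $\frac{66 \sqrt{901}}{5} \approx 396.22$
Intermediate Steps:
$A{\left(Q,j \right)} = \frac{\sqrt{Q^{2} + j^{2}}}{j}$
$Y{\left(L \right)} = 2 L \left(7 + L\right)$
$Y{\left(11 \right)} A{\left(q,30 \right)} = 2 \cdot 11 \left(7 + 11\right) \frac{\sqrt{\left(-1\right)^{2} + 30^{2}}}{30} = 2 \cdot 11 \cdot 18 \frac{\sqrt{1 + 900}}{30} = 396 \frac{\sqrt{901}}{30} = \frac{66 \sqrt{901}}{5}$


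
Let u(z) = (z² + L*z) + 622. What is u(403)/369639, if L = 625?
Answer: 138302/123213 ≈ 1.1225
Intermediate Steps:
u(z) = 622 + z² + 625*z (u(z) = (z² + 625*z) + 622 = 622 + z² + 625*z)
u(403)/369639 = (622 + 403² + 625*403)/369639 = (622 + 162409 + 251875)*(1/369639) = 414906*(1/369639) = 138302/123213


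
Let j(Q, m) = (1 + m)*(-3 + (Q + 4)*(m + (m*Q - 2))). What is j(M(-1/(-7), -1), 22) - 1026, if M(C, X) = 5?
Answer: 25815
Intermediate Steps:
j(Q, m) = (1 + m)*(-3 + (4 + Q)*(-2 + m + Q*m)) (j(Q, m) = (1 + m)*(-3 + (4 + Q)*(m + (Q*m - 2))) = (1 + m)*(-3 + (4 + Q)*(m + (-2 + Q*m))) = (1 + m)*(-3 + (4 + Q)*(-2 + m + Q*m)))
j(M(-1/(-7), -1), 22) - 1026 = (-11 - 7*22 - 2*5 + 4*22² + 22*5² + 5²*22² + 3*5*22 + 5*5*22²) - 1026 = (-11 - 154 - 10 + 4*484 + 22*25 + 25*484 + 330 + 5*5*484) - 1026 = (-11 - 154 - 10 + 1936 + 550 + 12100 + 330 + 12100) - 1026 = 26841 - 1026 = 25815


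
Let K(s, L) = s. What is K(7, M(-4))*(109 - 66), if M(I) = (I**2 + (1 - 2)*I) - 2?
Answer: 301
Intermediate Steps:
M(I) = -2 + I**2 - I (M(I) = (I**2 - I) - 2 = -2 + I**2 - I)
K(7, M(-4))*(109 - 66) = 7*(109 - 66) = 7*43 = 301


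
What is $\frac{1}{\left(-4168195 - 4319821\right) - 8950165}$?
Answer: $- \frac{1}{17438181} \approx -5.7345 \cdot 10^{-8}$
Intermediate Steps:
$\frac{1}{\left(-4168195 - 4319821\right) - 8950165} = \frac{1}{-8488016 - 8950165} = \frac{1}{-17438181} = - \frac{1}{17438181}$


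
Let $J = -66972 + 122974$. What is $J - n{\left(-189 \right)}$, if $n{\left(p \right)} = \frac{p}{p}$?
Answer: $56001$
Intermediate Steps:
$n{\left(p \right)} = 1$
$J = 56002$
$J - n{\left(-189 \right)} = 56002 - 1 = 56001$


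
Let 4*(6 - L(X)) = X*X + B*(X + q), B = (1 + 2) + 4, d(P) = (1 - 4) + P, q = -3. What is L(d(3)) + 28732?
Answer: 114973/4 ≈ 28743.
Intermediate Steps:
d(P) = -3 + P
B = 7 (B = 3 + 4 = 7)
L(X) = 45/4 - 7*X/4 - X²/4 (L(X) = 6 - (X*X + 7*(X - 3))/4 = 6 - (X² + 7*(-3 + X))/4 = 6 - (X² + (-21 + 7*X))/4 = 6 - (-21 + X² + 7*X)/4 = 6 + (21/4 - 7*X/4 - X²/4) = 45/4 - 7*X/4 - X²/4)
L(d(3)) + 28732 = (45/4 - 7*(-3 + 3)/4 - (-3 + 3)²/4) + 28732 = (45/4 - 7/4*0 - ¼*0²) + 28732 = (45/4 + 0 - ¼*0) + 28732 = (45/4 + 0 + 0) + 28732 = 45/4 + 28732 = 114973/4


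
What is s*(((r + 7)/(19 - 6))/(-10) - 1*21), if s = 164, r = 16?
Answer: -225746/65 ≈ -3473.0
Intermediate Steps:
s*(((r + 7)/(19 - 6))/(-10) - 1*21) = 164*(((16 + 7)/(19 - 6))/(-10) - 1*21) = 164*((23/13)*(-⅒) - 21) = 164*(-23/130 - 21) = 164*(-2753/130) = -225746/65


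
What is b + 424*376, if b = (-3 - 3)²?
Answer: 159460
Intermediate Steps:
b = 36 (b = (-6)² = 36)
b + 424*376 = 36 + 424*376 = 36 + 159424 = 159460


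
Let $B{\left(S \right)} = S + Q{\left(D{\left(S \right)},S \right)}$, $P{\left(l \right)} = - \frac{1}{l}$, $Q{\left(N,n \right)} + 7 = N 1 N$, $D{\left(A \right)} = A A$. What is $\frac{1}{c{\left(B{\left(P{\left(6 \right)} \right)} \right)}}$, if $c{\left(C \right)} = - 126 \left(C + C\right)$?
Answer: $\frac{36}{65009} \approx 0.00055377$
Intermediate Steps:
$D{\left(A \right)} = A^{2}$
$Q{\left(N,n \right)} = -7 + N^{2}$ ($Q{\left(N,n \right)} = -7 + N 1 N = -7 + N N = -7 + N^{2}$)
$B{\left(S \right)} = -7 + S + S^{4}$ ($B{\left(S \right)} = S + \left(-7 + \left(S^{2}\right)^{2}\right) = S + \left(-7 + S^{4}\right) = -7 + S + S^{4}$)
$c{\left(C \right)} = - 252 C$ ($c{\left(C \right)} = - 126 \cdot 2 C = - 252 C$)
$\frac{1}{c{\left(B{\left(P{\left(6 \right)} \right)} \right)}} = \frac{1}{\left(-252\right) \left(-7 - \frac{1}{6} + \left(- \frac{1}{6}\right)^{4}\right)} = \frac{1}{\left(-252\right) \left(-7 - \frac{1}{6} + \frac{1}{1296}\right)} = \frac{1}{\left(-252\right) \left(- \frac{9287}{1296}\right)} = \frac{1}{\frac{65009}{36}} = \frac{36}{65009}$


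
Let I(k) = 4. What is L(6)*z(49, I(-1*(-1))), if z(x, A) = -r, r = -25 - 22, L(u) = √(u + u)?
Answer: 94*√3 ≈ 162.81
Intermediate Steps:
L(u) = √2*√u (L(u) = √(2*u) = √2*√u)
r = -47
z(x, A) = 47 (z(x, A) = -1*(-47) = 47)
L(6)*z(49, I(-1*(-1))) = (√2*√6)*47 = (2*√3)*47 = 94*√3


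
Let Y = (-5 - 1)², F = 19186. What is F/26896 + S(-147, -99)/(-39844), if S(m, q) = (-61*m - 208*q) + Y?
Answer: -3942517/133955528 ≈ -0.029432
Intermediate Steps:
Y = 36 (Y = (-6)² = 36)
S(m, q) = 36 - 208*q - 61*m (S(m, q) = (-61*m - 208*q) + 36 = (-208*q - 61*m) + 36 = 36 - 208*q - 61*m)
F/26896 + S(-147, -99)/(-39844) = 19186/26896 + (36 - 208*(-99) - 61*(-147))/(-39844) = 19186*(1/26896) + (36 + 20592 + 8967)*(-1/39844) = 9593/13448 + 29595*(-1/39844) = 9593/13448 - 29595/39844 = -3942517/133955528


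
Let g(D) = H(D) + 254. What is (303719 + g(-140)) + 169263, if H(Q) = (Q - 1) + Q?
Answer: 472955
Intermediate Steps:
H(Q) = -1 + 2*Q (H(Q) = (-1 + Q) + Q = -1 + 2*Q)
g(D) = 253 + 2*D (g(D) = (-1 + 2*D) + 254 = 253 + 2*D)
(303719 + g(-140)) + 169263 = (303719 + (253 + 2*(-140))) + 169263 = (303719 + (253 - 280)) + 169263 = (303719 - 27) + 169263 = 303692 + 169263 = 472955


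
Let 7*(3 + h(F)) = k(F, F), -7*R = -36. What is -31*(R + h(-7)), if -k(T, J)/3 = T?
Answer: -1116/7 ≈ -159.43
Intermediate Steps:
R = 36/7 (R = -1/7*(-36) = 36/7 ≈ 5.1429)
k(T, J) = -3*T
h(F) = -3 - 3*F/7 (h(F) = -3 + (-3*F)/7 = -3 - 3*F/7)
-31*(R + h(-7)) = -31*(36/7 + (-3 - 3/7*(-7))) = -31*(36/7 + (-3 + 3)) = -31*(36/7 + 0) = -31*36/7 = -1116/7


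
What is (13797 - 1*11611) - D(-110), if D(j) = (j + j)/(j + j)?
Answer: 2185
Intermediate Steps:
D(j) = 1 (D(j) = (2*j)/((2*j)) = (2*j)*(1/(2*j)) = 1)
(13797 - 1*11611) - D(-110) = (13797 - 1*11611) - 1*1 = (13797 - 11611) - 1 = 2186 - 1 = 2185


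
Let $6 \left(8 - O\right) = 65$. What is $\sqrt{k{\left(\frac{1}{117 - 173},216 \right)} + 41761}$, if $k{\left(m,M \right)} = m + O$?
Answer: $\frac{\sqrt{294645498}}{84} \approx 204.35$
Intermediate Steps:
$O = - \frac{17}{6}$ ($O = 8 - \frac{65}{6} = - \frac{17}{6} \approx -2.8333$)
$k{\left(m,M \right)} = - \frac{17}{6} + m$ ($k{\left(m,M \right)} = m - \frac{17}{6} = - \frac{17}{6} + m$)
$\sqrt{k{\left(\frac{1}{117 - 173},216 \right)} + 41761} = \sqrt{\left(- \frac{17}{6} + \frac{1}{117 - 173}\right) + 41761} = \sqrt{\left(- \frac{17}{6} + \frac{1}{-56}\right) + 41761} = \sqrt{\left(- \frac{17}{6} - \frac{1}{56}\right) + 41761} = \sqrt{- \frac{479}{168} + 41761} = \sqrt{\frac{7015369}{168}} = \frac{\sqrt{294645498}}{84}$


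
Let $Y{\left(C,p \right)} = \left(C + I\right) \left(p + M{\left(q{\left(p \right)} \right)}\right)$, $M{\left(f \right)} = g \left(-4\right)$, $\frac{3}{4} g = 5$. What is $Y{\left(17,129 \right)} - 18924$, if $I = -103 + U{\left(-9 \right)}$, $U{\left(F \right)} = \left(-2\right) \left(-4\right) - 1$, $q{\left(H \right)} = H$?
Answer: $- \frac{81025}{3} \approx -27008.0$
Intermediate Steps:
$g = \frac{20}{3}$ ($g = \frac{4}{3} \cdot 5 = \frac{20}{3} \approx 6.6667$)
$U{\left(F \right)} = 7$ ($U{\left(F \right)} = 8 - 1 = 7$)
$M{\left(f \right)} = - \frac{80}{3}$ ($M{\left(f \right)} = \frac{20}{3} \left(-4\right) = - \frac{80}{3}$)
$I = -96$ ($I = -103 + 7 = -96$)
$Y{\left(C,p \right)} = \left(-96 + C\right) \left(- \frac{80}{3} + p\right)$ ($Y{\left(C,p \right)} = \left(C - 96\right) \left(p - \frac{80}{3}\right) = \left(-96 + C\right) \left(- \frac{80}{3} + p\right)$)
$Y{\left(17,129 \right)} - 18924 = \left(2560 - 12384 - \frac{1360}{3} + 17 \cdot 129\right) - 18924 = \left(2560 - 12384 - \frac{1360}{3} + 2193\right) - 18924 = - \frac{24253}{3} - 18924 = - \frac{81025}{3}$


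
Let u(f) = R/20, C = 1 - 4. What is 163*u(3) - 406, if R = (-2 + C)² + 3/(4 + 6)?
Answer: -39961/200 ≈ -199.80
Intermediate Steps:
C = -3
R = 253/10 (R = (-2 - 3)² + 3/(4 + 6) = (-5)² + 3/10 = 25 + 3*(⅒) = 25 + 3/10 = 253/10 ≈ 25.300)
u(f) = 253/200 (u(f) = (253/10)/20 = (253/10)*(1/20) = 253/200)
163*u(3) - 406 = 163*(253/200) - 406 = 41239/200 - 406 = -39961/200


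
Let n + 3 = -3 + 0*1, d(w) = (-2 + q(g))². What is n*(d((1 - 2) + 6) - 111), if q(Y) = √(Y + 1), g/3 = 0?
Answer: 660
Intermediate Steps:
g = 0 (g = 3*0 = 0)
q(Y) = √(1 + Y)
d(w) = 1 (d(w) = (-2 + √(1 + 0))² = (-2 + √1)² = (-2 + 1)² = (-1)² = 1)
n = -6 (n = -3 + (-3 + 0*1) = -3 + (-3 + 0) = -3 - 3 = -6)
n*(d((1 - 2) + 6) - 111) = -6*(1 - 111) = -6*(-110) = 660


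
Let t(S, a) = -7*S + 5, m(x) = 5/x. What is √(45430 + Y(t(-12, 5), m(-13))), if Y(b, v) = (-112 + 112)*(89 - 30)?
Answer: √45430 ≈ 213.14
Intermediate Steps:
t(S, a) = 5 - 7*S
Y(b, v) = 0 (Y(b, v) = 0*59 = 0)
√(45430 + Y(t(-12, 5), m(-13))) = √(45430 + 0) = √45430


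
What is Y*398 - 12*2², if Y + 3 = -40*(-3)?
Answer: 46518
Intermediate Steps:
Y = 117 (Y = -3 - 40*(-3) = -3 + 120 = 117)
Y*398 - 12*2² = 117*398 - 12*2² = 46566 - 12*4 = 46566 - 48 = 46518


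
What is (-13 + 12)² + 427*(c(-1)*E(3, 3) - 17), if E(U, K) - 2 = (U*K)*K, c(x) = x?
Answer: -19641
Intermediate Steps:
E(U, K) = 2 + U*K² (E(U, K) = 2 + (U*K)*K = 2 + (K*U)*K = 2 + U*K²)
(-13 + 12)² + 427*(c(-1)*E(3, 3) - 17) = (-13 + 12)² + 427*(-(2 + 3*3²) - 17) = (-1)² + 427*(-(2 + 3*9) - 17) = 1 + 427*(-(2 + 27) - 17) = 1 + 427*(-1*29 - 17) = 1 + 427*(-29 - 17) = 1 + 427*(-46) = 1 - 19642 = -19641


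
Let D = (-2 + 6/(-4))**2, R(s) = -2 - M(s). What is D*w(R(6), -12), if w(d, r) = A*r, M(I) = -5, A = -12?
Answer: 1764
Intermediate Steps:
R(s) = 3 (R(s) = -2 - 1*(-5) = -2 + 5 = 3)
w(d, r) = -12*r
D = 49/4 (D = (-2 + 6*(-1/4))**2 = (-2 - 3/2)**2 = (-7/2)**2 = 49/4 ≈ 12.250)
D*w(R(6), -12) = 49*(-12*(-12))/4 = (49/4)*144 = 1764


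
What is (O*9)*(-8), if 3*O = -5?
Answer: 120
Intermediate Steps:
O = -5/3 (O = (⅓)*(-5) = -5/3 ≈ -1.6667)
(O*9)*(-8) = -5/3*9*(-8) = -15*(-8) = 120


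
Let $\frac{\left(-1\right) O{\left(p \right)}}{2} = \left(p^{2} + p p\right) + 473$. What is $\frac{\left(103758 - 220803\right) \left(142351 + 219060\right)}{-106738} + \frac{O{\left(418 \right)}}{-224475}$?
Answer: $\frac{9495670352100521}{23960012550} \approx 3.9631 \cdot 10^{5}$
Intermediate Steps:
$O{\left(p \right)} = -946 - 4 p^{2}$ ($O{\left(p \right)} = - 2 \left(\left(p^{2} + p p\right) + 473\right) = - 2 \left(\left(p^{2} + p^{2}\right) + 473\right) = - 2 \left(2 p^{2} + 473\right) = - 2 \left(473 + 2 p^{2}\right) = -946 - 4 p^{2}$)
$\frac{\left(103758 - 220803\right) \left(142351 + 219060\right)}{-106738} + \frac{O{\left(418 \right)}}{-224475} = \frac{\left(103758 - 220803\right) \left(142351 + 219060\right)}{-106738} + \frac{-946 - 4 \cdot 418^{2}}{-224475} = \left(-117045\right) 361411 \left(- \frac{1}{106738}\right) + \left(-946 - 698896\right) \left(- \frac{1}{224475}\right) = \left(-42301350495\right) \left(- \frac{1}{106738}\right) + \left(-946 - 698896\right) \left(- \frac{1}{224475}\right) = \frac{42301350495}{106738} - - \frac{699842}{224475} = \frac{42301350495}{106738} + \frac{699842}{224475} = \frac{9495670352100521}{23960012550}$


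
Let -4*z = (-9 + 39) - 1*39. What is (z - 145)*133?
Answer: -75943/4 ≈ -18986.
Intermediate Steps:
z = 9/4 (z = -((-9 + 39) - 1*39)/4 = -(30 - 39)/4 = -¼*(-9) = 9/4 ≈ 2.2500)
(z - 145)*133 = (9/4 - 145)*133 = -571/4*133 = -75943/4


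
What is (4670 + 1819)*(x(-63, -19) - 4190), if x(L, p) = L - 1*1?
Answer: -27604206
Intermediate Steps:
x(L, p) = -1 + L (x(L, p) = L - 1 = -1 + L)
(4670 + 1819)*(x(-63, -19) - 4190) = (4670 + 1819)*((-1 - 63) - 4190) = 6489*(-64 - 4190) = 6489*(-4254) = -27604206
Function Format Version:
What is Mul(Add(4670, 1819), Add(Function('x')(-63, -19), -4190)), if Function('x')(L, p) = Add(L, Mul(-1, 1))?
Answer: -27604206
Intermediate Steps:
Function('x')(L, p) = Add(-1, L) (Function('x')(L, p) = Add(L, -1) = Add(-1, L))
Mul(Add(4670, 1819), Add(Function('x')(-63, -19), -4190)) = Mul(Add(4670, 1819), Add(Add(-1, -63), -4190)) = Mul(6489, Add(-64, -4190)) = Mul(6489, -4254) = -27604206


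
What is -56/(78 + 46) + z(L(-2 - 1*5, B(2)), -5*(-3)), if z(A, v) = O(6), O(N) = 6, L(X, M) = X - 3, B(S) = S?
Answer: 172/31 ≈ 5.5484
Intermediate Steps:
L(X, M) = -3 + X
z(A, v) = 6
-56/(78 + 46) + z(L(-2 - 1*5, B(2)), -5*(-3)) = -56/(78 + 46) + 6 = -56/124 + 6 = (1/124)*(-56) + 6 = -14/31 + 6 = 172/31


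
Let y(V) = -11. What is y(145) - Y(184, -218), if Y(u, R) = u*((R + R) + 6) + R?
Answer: 79327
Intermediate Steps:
Y(u, R) = R + u*(6 + 2*R) (Y(u, R) = u*(2*R + 6) + R = u*(6 + 2*R) + R = R + u*(6 + 2*R))
y(145) - Y(184, -218) = -11 - (-218 + 6*184 + 2*(-218)*184) = -11 - (-218 + 1104 - 80224) = -11 - 1*(-79338) = -11 + 79338 = 79327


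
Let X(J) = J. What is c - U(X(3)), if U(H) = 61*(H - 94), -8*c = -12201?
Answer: 56609/8 ≈ 7076.1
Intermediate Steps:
c = 12201/8 (c = -⅛*(-12201) = 12201/8 ≈ 1525.1)
U(H) = -5734 + 61*H (U(H) = 61*(-94 + H) = -5734 + 61*H)
c - U(X(3)) = 12201/8 - (-5734 + 61*3) = 12201/8 - (-5734 + 183) = 12201/8 - 1*(-5551) = 12201/8 + 5551 = 56609/8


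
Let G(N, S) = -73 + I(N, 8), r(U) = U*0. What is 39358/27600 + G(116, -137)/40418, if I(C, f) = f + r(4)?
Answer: 397244411/278884200 ≈ 1.4244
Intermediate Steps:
r(U) = 0
I(C, f) = f (I(C, f) = f + 0 = f)
G(N, S) = -65 (G(N, S) = -73 + 8 = -65)
39358/27600 + G(116, -137)/40418 = 39358/27600 - 65/40418 = 39358*(1/27600) - 65*1/40418 = 19679/13800 - 65/40418 = 397244411/278884200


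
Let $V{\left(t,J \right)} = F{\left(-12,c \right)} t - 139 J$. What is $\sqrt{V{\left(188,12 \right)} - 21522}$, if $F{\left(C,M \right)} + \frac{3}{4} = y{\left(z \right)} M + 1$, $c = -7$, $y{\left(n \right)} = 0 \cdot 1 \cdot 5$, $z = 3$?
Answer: $i \sqrt{23143} \approx 152.13 i$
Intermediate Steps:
$y{\left(n \right)} = 0$ ($y{\left(n \right)} = 0 \cdot 5 = 0$)
$F{\left(C,M \right)} = \frac{1}{4}$ ($F{\left(C,M \right)} = - \frac{3}{4} + \left(0 M + 1\right) = - \frac{3}{4} + \left(0 + 1\right) = - \frac{3}{4} + 1 = \frac{1}{4}$)
$V{\left(t,J \right)} = - 139 J + \frac{t}{4}$ ($V{\left(t,J \right)} = \frac{t}{4} - 139 J = - 139 J + \frac{t}{4}$)
$\sqrt{V{\left(188,12 \right)} - 21522} = \sqrt{\left(\left(-139\right) 12 + \frac{1}{4} \cdot 188\right) - 21522} = \sqrt{\left(-1668 + 47\right) - 21522} = \sqrt{-1621 - 21522} = \sqrt{-23143} = i \sqrt{23143}$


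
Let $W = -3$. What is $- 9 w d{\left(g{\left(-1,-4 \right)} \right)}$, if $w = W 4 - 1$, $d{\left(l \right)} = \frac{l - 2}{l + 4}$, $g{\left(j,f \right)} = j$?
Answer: $-117$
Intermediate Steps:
$d{\left(l \right)} = \frac{-2 + l}{4 + l}$
$w = -13$ ($w = \left(-3\right) 4 - 1 = -12 - 1 = -13$)
$- 9 w d{\left(g{\left(-1,-4 \right)} \right)} = \left(-9\right) \left(-13\right) \frac{-2 - 1}{4 - 1} = 117 \cdot \frac{1}{3} \left(-3\right) = 117 \left(-1\right) = -117$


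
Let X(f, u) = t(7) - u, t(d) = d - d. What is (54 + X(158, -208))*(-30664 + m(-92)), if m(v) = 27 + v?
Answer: -8050998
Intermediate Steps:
t(d) = 0
X(f, u) = -u (X(f, u) = 0 - u = -u)
(54 + X(158, -208))*(-30664 + m(-92)) = (54 - 1*(-208))*(-30664 + (27 - 92)) = (54 + 208)*(-30664 - 65) = 262*(-30729) = -8050998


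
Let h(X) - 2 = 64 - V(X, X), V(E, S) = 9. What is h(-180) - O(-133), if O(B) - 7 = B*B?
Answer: -17639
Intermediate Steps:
O(B) = 7 + B² (O(B) = 7 + B*B = 7 + B²)
h(X) = 57 (h(X) = 2 + (64 - 1*9) = 2 + (64 - 9) = 2 + 55 = 57)
h(-180) - O(-133) = 57 - (7 + (-133)²) = 57 - (7 + 17689) = 57 - 1*17696 = 57 - 17696 = -17639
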